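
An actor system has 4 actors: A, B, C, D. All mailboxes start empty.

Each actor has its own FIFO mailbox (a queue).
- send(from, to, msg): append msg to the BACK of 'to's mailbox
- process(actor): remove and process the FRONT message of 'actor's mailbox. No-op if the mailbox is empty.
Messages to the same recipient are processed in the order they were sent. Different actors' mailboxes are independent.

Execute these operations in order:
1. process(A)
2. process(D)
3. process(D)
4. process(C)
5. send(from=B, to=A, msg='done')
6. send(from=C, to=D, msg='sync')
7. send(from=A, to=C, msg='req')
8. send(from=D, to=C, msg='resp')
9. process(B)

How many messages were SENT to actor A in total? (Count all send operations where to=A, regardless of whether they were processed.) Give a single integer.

Answer: 1

Derivation:
After 1 (process(A)): A:[] B:[] C:[] D:[]
After 2 (process(D)): A:[] B:[] C:[] D:[]
After 3 (process(D)): A:[] B:[] C:[] D:[]
After 4 (process(C)): A:[] B:[] C:[] D:[]
After 5 (send(from=B, to=A, msg='done')): A:[done] B:[] C:[] D:[]
After 6 (send(from=C, to=D, msg='sync')): A:[done] B:[] C:[] D:[sync]
After 7 (send(from=A, to=C, msg='req')): A:[done] B:[] C:[req] D:[sync]
After 8 (send(from=D, to=C, msg='resp')): A:[done] B:[] C:[req,resp] D:[sync]
After 9 (process(B)): A:[done] B:[] C:[req,resp] D:[sync]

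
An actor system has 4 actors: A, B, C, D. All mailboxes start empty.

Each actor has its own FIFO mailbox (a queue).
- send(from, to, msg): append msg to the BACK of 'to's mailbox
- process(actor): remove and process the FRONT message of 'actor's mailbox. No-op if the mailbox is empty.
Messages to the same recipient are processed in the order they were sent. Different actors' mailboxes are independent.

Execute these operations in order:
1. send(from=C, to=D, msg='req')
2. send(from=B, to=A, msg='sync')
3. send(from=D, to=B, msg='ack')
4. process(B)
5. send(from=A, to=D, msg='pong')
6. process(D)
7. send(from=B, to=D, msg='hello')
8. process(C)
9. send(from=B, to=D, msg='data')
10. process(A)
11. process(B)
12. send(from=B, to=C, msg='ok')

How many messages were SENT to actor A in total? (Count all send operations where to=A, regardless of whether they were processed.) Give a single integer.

Answer: 1

Derivation:
After 1 (send(from=C, to=D, msg='req')): A:[] B:[] C:[] D:[req]
After 2 (send(from=B, to=A, msg='sync')): A:[sync] B:[] C:[] D:[req]
After 3 (send(from=D, to=B, msg='ack')): A:[sync] B:[ack] C:[] D:[req]
After 4 (process(B)): A:[sync] B:[] C:[] D:[req]
After 5 (send(from=A, to=D, msg='pong')): A:[sync] B:[] C:[] D:[req,pong]
After 6 (process(D)): A:[sync] B:[] C:[] D:[pong]
After 7 (send(from=B, to=D, msg='hello')): A:[sync] B:[] C:[] D:[pong,hello]
After 8 (process(C)): A:[sync] B:[] C:[] D:[pong,hello]
After 9 (send(from=B, to=D, msg='data')): A:[sync] B:[] C:[] D:[pong,hello,data]
After 10 (process(A)): A:[] B:[] C:[] D:[pong,hello,data]
After 11 (process(B)): A:[] B:[] C:[] D:[pong,hello,data]
After 12 (send(from=B, to=C, msg='ok')): A:[] B:[] C:[ok] D:[pong,hello,data]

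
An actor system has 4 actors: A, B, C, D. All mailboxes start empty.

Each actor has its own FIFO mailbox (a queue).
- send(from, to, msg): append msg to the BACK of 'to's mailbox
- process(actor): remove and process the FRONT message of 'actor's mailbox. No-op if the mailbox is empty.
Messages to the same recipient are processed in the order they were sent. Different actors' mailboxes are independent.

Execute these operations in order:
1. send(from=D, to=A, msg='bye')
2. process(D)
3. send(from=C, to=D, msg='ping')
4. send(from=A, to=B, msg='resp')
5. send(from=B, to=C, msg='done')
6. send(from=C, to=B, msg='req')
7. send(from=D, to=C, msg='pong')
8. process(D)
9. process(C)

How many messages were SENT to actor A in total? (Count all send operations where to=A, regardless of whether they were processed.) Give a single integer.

Answer: 1

Derivation:
After 1 (send(from=D, to=A, msg='bye')): A:[bye] B:[] C:[] D:[]
After 2 (process(D)): A:[bye] B:[] C:[] D:[]
After 3 (send(from=C, to=D, msg='ping')): A:[bye] B:[] C:[] D:[ping]
After 4 (send(from=A, to=B, msg='resp')): A:[bye] B:[resp] C:[] D:[ping]
After 5 (send(from=B, to=C, msg='done')): A:[bye] B:[resp] C:[done] D:[ping]
After 6 (send(from=C, to=B, msg='req')): A:[bye] B:[resp,req] C:[done] D:[ping]
After 7 (send(from=D, to=C, msg='pong')): A:[bye] B:[resp,req] C:[done,pong] D:[ping]
After 8 (process(D)): A:[bye] B:[resp,req] C:[done,pong] D:[]
After 9 (process(C)): A:[bye] B:[resp,req] C:[pong] D:[]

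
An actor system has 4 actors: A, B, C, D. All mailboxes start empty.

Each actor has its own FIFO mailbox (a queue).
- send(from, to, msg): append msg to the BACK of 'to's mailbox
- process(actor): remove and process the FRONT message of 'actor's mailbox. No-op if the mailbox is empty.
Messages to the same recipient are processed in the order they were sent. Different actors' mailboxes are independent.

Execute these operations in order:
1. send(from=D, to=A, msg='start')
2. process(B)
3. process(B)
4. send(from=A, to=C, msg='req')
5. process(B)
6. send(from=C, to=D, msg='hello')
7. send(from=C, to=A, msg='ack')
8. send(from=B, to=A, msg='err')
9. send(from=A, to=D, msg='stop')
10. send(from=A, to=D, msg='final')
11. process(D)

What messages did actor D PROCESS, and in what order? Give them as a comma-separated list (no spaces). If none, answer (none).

After 1 (send(from=D, to=A, msg='start')): A:[start] B:[] C:[] D:[]
After 2 (process(B)): A:[start] B:[] C:[] D:[]
After 3 (process(B)): A:[start] B:[] C:[] D:[]
After 4 (send(from=A, to=C, msg='req')): A:[start] B:[] C:[req] D:[]
After 5 (process(B)): A:[start] B:[] C:[req] D:[]
After 6 (send(from=C, to=D, msg='hello')): A:[start] B:[] C:[req] D:[hello]
After 7 (send(from=C, to=A, msg='ack')): A:[start,ack] B:[] C:[req] D:[hello]
After 8 (send(from=B, to=A, msg='err')): A:[start,ack,err] B:[] C:[req] D:[hello]
After 9 (send(from=A, to=D, msg='stop')): A:[start,ack,err] B:[] C:[req] D:[hello,stop]
After 10 (send(from=A, to=D, msg='final')): A:[start,ack,err] B:[] C:[req] D:[hello,stop,final]
After 11 (process(D)): A:[start,ack,err] B:[] C:[req] D:[stop,final]

Answer: hello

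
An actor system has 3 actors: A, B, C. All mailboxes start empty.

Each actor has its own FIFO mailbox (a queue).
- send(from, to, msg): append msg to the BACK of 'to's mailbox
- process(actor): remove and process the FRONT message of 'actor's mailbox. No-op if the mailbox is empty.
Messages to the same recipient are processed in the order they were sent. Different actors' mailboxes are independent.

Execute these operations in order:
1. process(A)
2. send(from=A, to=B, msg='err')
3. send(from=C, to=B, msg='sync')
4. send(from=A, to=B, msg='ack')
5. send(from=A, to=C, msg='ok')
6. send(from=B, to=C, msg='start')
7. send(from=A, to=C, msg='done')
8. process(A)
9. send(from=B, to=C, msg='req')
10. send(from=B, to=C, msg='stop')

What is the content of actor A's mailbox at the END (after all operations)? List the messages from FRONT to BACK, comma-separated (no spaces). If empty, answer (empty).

After 1 (process(A)): A:[] B:[] C:[]
After 2 (send(from=A, to=B, msg='err')): A:[] B:[err] C:[]
After 3 (send(from=C, to=B, msg='sync')): A:[] B:[err,sync] C:[]
After 4 (send(from=A, to=B, msg='ack')): A:[] B:[err,sync,ack] C:[]
After 5 (send(from=A, to=C, msg='ok')): A:[] B:[err,sync,ack] C:[ok]
After 6 (send(from=B, to=C, msg='start')): A:[] B:[err,sync,ack] C:[ok,start]
After 7 (send(from=A, to=C, msg='done')): A:[] B:[err,sync,ack] C:[ok,start,done]
After 8 (process(A)): A:[] B:[err,sync,ack] C:[ok,start,done]
After 9 (send(from=B, to=C, msg='req')): A:[] B:[err,sync,ack] C:[ok,start,done,req]
After 10 (send(from=B, to=C, msg='stop')): A:[] B:[err,sync,ack] C:[ok,start,done,req,stop]

Answer: (empty)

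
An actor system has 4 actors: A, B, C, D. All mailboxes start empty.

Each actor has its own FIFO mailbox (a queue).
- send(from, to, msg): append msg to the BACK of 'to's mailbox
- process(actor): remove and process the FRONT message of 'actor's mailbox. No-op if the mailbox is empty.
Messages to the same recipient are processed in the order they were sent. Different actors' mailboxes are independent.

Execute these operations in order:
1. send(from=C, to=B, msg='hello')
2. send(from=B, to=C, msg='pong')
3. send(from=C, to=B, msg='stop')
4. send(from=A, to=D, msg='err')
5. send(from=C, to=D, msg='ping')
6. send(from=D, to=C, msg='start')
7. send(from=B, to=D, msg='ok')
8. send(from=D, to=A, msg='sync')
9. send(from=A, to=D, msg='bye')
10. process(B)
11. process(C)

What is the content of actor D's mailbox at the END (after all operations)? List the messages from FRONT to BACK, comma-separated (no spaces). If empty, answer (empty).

After 1 (send(from=C, to=B, msg='hello')): A:[] B:[hello] C:[] D:[]
After 2 (send(from=B, to=C, msg='pong')): A:[] B:[hello] C:[pong] D:[]
After 3 (send(from=C, to=B, msg='stop')): A:[] B:[hello,stop] C:[pong] D:[]
After 4 (send(from=A, to=D, msg='err')): A:[] B:[hello,stop] C:[pong] D:[err]
After 5 (send(from=C, to=D, msg='ping')): A:[] B:[hello,stop] C:[pong] D:[err,ping]
After 6 (send(from=D, to=C, msg='start')): A:[] B:[hello,stop] C:[pong,start] D:[err,ping]
After 7 (send(from=B, to=D, msg='ok')): A:[] B:[hello,stop] C:[pong,start] D:[err,ping,ok]
After 8 (send(from=D, to=A, msg='sync')): A:[sync] B:[hello,stop] C:[pong,start] D:[err,ping,ok]
After 9 (send(from=A, to=D, msg='bye')): A:[sync] B:[hello,stop] C:[pong,start] D:[err,ping,ok,bye]
After 10 (process(B)): A:[sync] B:[stop] C:[pong,start] D:[err,ping,ok,bye]
After 11 (process(C)): A:[sync] B:[stop] C:[start] D:[err,ping,ok,bye]

Answer: err,ping,ok,bye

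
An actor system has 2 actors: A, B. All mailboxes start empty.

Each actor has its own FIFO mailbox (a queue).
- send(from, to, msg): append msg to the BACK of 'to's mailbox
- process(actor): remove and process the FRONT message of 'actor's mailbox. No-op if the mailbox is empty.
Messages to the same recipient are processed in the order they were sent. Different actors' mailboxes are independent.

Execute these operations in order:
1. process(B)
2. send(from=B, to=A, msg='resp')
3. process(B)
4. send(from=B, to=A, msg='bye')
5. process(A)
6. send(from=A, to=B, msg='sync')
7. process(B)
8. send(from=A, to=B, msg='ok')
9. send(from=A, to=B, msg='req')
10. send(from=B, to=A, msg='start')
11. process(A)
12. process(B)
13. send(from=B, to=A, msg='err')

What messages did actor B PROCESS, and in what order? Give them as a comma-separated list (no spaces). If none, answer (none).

Answer: sync,ok

Derivation:
After 1 (process(B)): A:[] B:[]
After 2 (send(from=B, to=A, msg='resp')): A:[resp] B:[]
After 3 (process(B)): A:[resp] B:[]
After 4 (send(from=B, to=A, msg='bye')): A:[resp,bye] B:[]
After 5 (process(A)): A:[bye] B:[]
After 6 (send(from=A, to=B, msg='sync')): A:[bye] B:[sync]
After 7 (process(B)): A:[bye] B:[]
After 8 (send(from=A, to=B, msg='ok')): A:[bye] B:[ok]
After 9 (send(from=A, to=B, msg='req')): A:[bye] B:[ok,req]
After 10 (send(from=B, to=A, msg='start')): A:[bye,start] B:[ok,req]
After 11 (process(A)): A:[start] B:[ok,req]
After 12 (process(B)): A:[start] B:[req]
After 13 (send(from=B, to=A, msg='err')): A:[start,err] B:[req]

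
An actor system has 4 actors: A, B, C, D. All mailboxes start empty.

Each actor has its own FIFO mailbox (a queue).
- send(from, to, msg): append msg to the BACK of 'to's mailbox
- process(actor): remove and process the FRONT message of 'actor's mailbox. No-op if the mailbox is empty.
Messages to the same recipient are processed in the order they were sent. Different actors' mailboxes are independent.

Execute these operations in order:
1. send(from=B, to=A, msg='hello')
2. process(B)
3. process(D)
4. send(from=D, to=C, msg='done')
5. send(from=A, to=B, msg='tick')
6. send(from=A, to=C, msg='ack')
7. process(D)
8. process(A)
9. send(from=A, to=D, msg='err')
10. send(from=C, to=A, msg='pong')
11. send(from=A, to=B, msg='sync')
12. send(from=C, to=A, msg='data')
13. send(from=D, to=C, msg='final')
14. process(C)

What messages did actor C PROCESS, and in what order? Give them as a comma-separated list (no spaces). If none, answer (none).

After 1 (send(from=B, to=A, msg='hello')): A:[hello] B:[] C:[] D:[]
After 2 (process(B)): A:[hello] B:[] C:[] D:[]
After 3 (process(D)): A:[hello] B:[] C:[] D:[]
After 4 (send(from=D, to=C, msg='done')): A:[hello] B:[] C:[done] D:[]
After 5 (send(from=A, to=B, msg='tick')): A:[hello] B:[tick] C:[done] D:[]
After 6 (send(from=A, to=C, msg='ack')): A:[hello] B:[tick] C:[done,ack] D:[]
After 7 (process(D)): A:[hello] B:[tick] C:[done,ack] D:[]
After 8 (process(A)): A:[] B:[tick] C:[done,ack] D:[]
After 9 (send(from=A, to=D, msg='err')): A:[] B:[tick] C:[done,ack] D:[err]
After 10 (send(from=C, to=A, msg='pong')): A:[pong] B:[tick] C:[done,ack] D:[err]
After 11 (send(from=A, to=B, msg='sync')): A:[pong] B:[tick,sync] C:[done,ack] D:[err]
After 12 (send(from=C, to=A, msg='data')): A:[pong,data] B:[tick,sync] C:[done,ack] D:[err]
After 13 (send(from=D, to=C, msg='final')): A:[pong,data] B:[tick,sync] C:[done,ack,final] D:[err]
After 14 (process(C)): A:[pong,data] B:[tick,sync] C:[ack,final] D:[err]

Answer: done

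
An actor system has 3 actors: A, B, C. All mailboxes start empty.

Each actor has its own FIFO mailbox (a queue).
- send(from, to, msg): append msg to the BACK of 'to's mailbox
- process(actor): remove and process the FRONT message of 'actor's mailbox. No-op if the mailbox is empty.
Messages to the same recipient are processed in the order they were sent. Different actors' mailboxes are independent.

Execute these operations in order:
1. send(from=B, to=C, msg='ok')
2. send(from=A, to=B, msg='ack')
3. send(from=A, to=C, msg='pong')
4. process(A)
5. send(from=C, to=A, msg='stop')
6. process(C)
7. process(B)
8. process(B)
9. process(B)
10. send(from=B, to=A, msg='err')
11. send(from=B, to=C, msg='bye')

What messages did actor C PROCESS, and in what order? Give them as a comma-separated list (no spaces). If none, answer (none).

After 1 (send(from=B, to=C, msg='ok')): A:[] B:[] C:[ok]
After 2 (send(from=A, to=B, msg='ack')): A:[] B:[ack] C:[ok]
After 3 (send(from=A, to=C, msg='pong')): A:[] B:[ack] C:[ok,pong]
After 4 (process(A)): A:[] B:[ack] C:[ok,pong]
After 5 (send(from=C, to=A, msg='stop')): A:[stop] B:[ack] C:[ok,pong]
After 6 (process(C)): A:[stop] B:[ack] C:[pong]
After 7 (process(B)): A:[stop] B:[] C:[pong]
After 8 (process(B)): A:[stop] B:[] C:[pong]
After 9 (process(B)): A:[stop] B:[] C:[pong]
After 10 (send(from=B, to=A, msg='err')): A:[stop,err] B:[] C:[pong]
After 11 (send(from=B, to=C, msg='bye')): A:[stop,err] B:[] C:[pong,bye]

Answer: ok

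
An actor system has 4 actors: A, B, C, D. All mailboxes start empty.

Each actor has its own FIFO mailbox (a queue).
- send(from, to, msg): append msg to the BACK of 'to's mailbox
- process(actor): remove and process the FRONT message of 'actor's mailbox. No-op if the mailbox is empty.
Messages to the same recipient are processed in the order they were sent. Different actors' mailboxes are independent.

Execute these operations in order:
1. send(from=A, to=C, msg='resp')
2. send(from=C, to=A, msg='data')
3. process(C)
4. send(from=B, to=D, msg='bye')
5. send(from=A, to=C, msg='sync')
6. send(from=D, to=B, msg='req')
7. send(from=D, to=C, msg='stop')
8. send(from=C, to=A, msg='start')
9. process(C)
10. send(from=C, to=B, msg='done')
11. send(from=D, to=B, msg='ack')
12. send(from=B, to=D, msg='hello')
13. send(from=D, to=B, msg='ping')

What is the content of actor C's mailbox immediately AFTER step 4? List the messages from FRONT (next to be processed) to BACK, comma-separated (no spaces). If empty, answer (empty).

After 1 (send(from=A, to=C, msg='resp')): A:[] B:[] C:[resp] D:[]
After 2 (send(from=C, to=A, msg='data')): A:[data] B:[] C:[resp] D:[]
After 3 (process(C)): A:[data] B:[] C:[] D:[]
After 4 (send(from=B, to=D, msg='bye')): A:[data] B:[] C:[] D:[bye]

(empty)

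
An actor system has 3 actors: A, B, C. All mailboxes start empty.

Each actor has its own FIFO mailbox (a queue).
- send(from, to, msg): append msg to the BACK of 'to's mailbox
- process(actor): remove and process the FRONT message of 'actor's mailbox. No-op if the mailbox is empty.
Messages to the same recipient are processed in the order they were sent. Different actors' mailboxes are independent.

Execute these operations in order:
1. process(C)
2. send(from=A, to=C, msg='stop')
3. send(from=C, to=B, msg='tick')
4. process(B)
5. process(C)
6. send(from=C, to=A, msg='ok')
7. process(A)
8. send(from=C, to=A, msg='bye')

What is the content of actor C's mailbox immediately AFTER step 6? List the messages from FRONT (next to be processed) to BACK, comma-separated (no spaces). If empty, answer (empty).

After 1 (process(C)): A:[] B:[] C:[]
After 2 (send(from=A, to=C, msg='stop')): A:[] B:[] C:[stop]
After 3 (send(from=C, to=B, msg='tick')): A:[] B:[tick] C:[stop]
After 4 (process(B)): A:[] B:[] C:[stop]
After 5 (process(C)): A:[] B:[] C:[]
After 6 (send(from=C, to=A, msg='ok')): A:[ok] B:[] C:[]

(empty)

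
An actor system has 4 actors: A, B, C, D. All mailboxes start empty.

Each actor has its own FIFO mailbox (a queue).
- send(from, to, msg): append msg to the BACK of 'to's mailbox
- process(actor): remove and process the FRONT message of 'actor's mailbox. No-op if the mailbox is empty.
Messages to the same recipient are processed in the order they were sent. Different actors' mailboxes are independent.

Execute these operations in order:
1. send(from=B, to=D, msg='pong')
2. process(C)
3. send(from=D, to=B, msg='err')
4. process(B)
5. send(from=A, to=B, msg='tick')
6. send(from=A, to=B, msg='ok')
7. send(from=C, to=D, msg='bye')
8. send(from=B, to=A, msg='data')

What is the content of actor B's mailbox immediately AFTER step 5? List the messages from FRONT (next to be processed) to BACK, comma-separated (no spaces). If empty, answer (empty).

After 1 (send(from=B, to=D, msg='pong')): A:[] B:[] C:[] D:[pong]
After 2 (process(C)): A:[] B:[] C:[] D:[pong]
After 3 (send(from=D, to=B, msg='err')): A:[] B:[err] C:[] D:[pong]
After 4 (process(B)): A:[] B:[] C:[] D:[pong]
After 5 (send(from=A, to=B, msg='tick')): A:[] B:[tick] C:[] D:[pong]

tick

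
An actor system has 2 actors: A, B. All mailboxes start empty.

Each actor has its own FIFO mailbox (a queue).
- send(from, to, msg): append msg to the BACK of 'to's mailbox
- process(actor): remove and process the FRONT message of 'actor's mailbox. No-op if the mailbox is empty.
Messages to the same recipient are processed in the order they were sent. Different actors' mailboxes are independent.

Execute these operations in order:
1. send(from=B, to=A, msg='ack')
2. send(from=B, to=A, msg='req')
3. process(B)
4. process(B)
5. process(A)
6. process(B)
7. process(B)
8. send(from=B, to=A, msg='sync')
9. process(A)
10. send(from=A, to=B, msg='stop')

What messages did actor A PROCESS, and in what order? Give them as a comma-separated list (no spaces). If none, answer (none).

After 1 (send(from=B, to=A, msg='ack')): A:[ack] B:[]
After 2 (send(from=B, to=A, msg='req')): A:[ack,req] B:[]
After 3 (process(B)): A:[ack,req] B:[]
After 4 (process(B)): A:[ack,req] B:[]
After 5 (process(A)): A:[req] B:[]
After 6 (process(B)): A:[req] B:[]
After 7 (process(B)): A:[req] B:[]
After 8 (send(from=B, to=A, msg='sync')): A:[req,sync] B:[]
After 9 (process(A)): A:[sync] B:[]
After 10 (send(from=A, to=B, msg='stop')): A:[sync] B:[stop]

Answer: ack,req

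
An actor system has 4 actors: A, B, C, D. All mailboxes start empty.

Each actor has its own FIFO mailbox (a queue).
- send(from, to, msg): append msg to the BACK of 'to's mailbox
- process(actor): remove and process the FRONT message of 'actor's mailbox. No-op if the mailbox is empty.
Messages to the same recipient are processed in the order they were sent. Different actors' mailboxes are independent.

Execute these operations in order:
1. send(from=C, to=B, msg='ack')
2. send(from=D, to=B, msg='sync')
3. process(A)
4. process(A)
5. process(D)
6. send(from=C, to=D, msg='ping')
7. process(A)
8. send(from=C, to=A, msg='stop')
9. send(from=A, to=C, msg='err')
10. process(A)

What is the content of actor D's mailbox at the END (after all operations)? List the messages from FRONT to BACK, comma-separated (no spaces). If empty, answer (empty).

After 1 (send(from=C, to=B, msg='ack')): A:[] B:[ack] C:[] D:[]
After 2 (send(from=D, to=B, msg='sync')): A:[] B:[ack,sync] C:[] D:[]
After 3 (process(A)): A:[] B:[ack,sync] C:[] D:[]
After 4 (process(A)): A:[] B:[ack,sync] C:[] D:[]
After 5 (process(D)): A:[] B:[ack,sync] C:[] D:[]
After 6 (send(from=C, to=D, msg='ping')): A:[] B:[ack,sync] C:[] D:[ping]
After 7 (process(A)): A:[] B:[ack,sync] C:[] D:[ping]
After 8 (send(from=C, to=A, msg='stop')): A:[stop] B:[ack,sync] C:[] D:[ping]
After 9 (send(from=A, to=C, msg='err')): A:[stop] B:[ack,sync] C:[err] D:[ping]
After 10 (process(A)): A:[] B:[ack,sync] C:[err] D:[ping]

Answer: ping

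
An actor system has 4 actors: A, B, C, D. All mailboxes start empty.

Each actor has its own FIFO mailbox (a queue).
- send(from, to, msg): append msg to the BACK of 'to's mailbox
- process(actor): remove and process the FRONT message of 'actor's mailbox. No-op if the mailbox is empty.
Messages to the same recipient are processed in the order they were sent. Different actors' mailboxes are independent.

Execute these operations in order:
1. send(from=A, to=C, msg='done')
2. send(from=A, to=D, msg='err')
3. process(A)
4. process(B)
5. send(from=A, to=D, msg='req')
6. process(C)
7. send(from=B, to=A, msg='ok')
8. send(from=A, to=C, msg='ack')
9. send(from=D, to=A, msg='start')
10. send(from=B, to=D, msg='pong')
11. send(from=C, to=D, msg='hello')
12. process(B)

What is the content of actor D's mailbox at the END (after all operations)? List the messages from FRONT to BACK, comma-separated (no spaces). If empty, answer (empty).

Answer: err,req,pong,hello

Derivation:
After 1 (send(from=A, to=C, msg='done')): A:[] B:[] C:[done] D:[]
After 2 (send(from=A, to=D, msg='err')): A:[] B:[] C:[done] D:[err]
After 3 (process(A)): A:[] B:[] C:[done] D:[err]
After 4 (process(B)): A:[] B:[] C:[done] D:[err]
After 5 (send(from=A, to=D, msg='req')): A:[] B:[] C:[done] D:[err,req]
After 6 (process(C)): A:[] B:[] C:[] D:[err,req]
After 7 (send(from=B, to=A, msg='ok')): A:[ok] B:[] C:[] D:[err,req]
After 8 (send(from=A, to=C, msg='ack')): A:[ok] B:[] C:[ack] D:[err,req]
After 9 (send(from=D, to=A, msg='start')): A:[ok,start] B:[] C:[ack] D:[err,req]
After 10 (send(from=B, to=D, msg='pong')): A:[ok,start] B:[] C:[ack] D:[err,req,pong]
After 11 (send(from=C, to=D, msg='hello')): A:[ok,start] B:[] C:[ack] D:[err,req,pong,hello]
After 12 (process(B)): A:[ok,start] B:[] C:[ack] D:[err,req,pong,hello]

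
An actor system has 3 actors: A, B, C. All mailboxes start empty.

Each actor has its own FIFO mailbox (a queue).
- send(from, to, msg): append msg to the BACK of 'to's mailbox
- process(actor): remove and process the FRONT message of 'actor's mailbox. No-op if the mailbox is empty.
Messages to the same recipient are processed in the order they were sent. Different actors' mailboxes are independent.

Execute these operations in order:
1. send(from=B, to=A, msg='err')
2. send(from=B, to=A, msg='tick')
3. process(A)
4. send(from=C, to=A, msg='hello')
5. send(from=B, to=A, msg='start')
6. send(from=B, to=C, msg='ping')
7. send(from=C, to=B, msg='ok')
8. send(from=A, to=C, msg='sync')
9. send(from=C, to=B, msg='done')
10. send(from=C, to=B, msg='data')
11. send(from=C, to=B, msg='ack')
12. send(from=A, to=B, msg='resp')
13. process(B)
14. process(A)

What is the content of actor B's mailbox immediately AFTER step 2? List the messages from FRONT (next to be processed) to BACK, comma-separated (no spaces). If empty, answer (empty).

After 1 (send(from=B, to=A, msg='err')): A:[err] B:[] C:[]
After 2 (send(from=B, to=A, msg='tick')): A:[err,tick] B:[] C:[]

(empty)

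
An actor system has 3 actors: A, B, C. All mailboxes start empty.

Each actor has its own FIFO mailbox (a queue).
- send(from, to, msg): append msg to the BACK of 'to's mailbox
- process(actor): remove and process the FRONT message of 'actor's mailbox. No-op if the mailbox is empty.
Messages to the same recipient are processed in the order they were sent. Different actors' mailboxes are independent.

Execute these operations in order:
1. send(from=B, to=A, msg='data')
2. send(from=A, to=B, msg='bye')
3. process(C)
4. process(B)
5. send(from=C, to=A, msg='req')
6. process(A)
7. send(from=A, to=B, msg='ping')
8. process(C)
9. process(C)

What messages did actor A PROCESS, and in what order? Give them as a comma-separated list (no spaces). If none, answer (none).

Answer: data

Derivation:
After 1 (send(from=B, to=A, msg='data')): A:[data] B:[] C:[]
After 2 (send(from=A, to=B, msg='bye')): A:[data] B:[bye] C:[]
After 3 (process(C)): A:[data] B:[bye] C:[]
After 4 (process(B)): A:[data] B:[] C:[]
After 5 (send(from=C, to=A, msg='req')): A:[data,req] B:[] C:[]
After 6 (process(A)): A:[req] B:[] C:[]
After 7 (send(from=A, to=B, msg='ping')): A:[req] B:[ping] C:[]
After 8 (process(C)): A:[req] B:[ping] C:[]
After 9 (process(C)): A:[req] B:[ping] C:[]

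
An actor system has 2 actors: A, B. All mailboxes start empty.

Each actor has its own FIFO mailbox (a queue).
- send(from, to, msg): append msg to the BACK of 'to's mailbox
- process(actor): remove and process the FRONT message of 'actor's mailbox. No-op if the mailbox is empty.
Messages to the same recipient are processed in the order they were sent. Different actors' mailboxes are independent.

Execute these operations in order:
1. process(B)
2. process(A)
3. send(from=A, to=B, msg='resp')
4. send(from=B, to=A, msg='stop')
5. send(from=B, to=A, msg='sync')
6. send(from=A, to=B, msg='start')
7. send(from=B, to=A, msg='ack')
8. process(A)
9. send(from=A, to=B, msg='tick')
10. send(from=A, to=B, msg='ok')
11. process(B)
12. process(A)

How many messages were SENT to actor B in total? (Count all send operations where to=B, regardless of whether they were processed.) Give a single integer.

Answer: 4

Derivation:
After 1 (process(B)): A:[] B:[]
After 2 (process(A)): A:[] B:[]
After 3 (send(from=A, to=B, msg='resp')): A:[] B:[resp]
After 4 (send(from=B, to=A, msg='stop')): A:[stop] B:[resp]
After 5 (send(from=B, to=A, msg='sync')): A:[stop,sync] B:[resp]
After 6 (send(from=A, to=B, msg='start')): A:[stop,sync] B:[resp,start]
After 7 (send(from=B, to=A, msg='ack')): A:[stop,sync,ack] B:[resp,start]
After 8 (process(A)): A:[sync,ack] B:[resp,start]
After 9 (send(from=A, to=B, msg='tick')): A:[sync,ack] B:[resp,start,tick]
After 10 (send(from=A, to=B, msg='ok')): A:[sync,ack] B:[resp,start,tick,ok]
After 11 (process(B)): A:[sync,ack] B:[start,tick,ok]
After 12 (process(A)): A:[ack] B:[start,tick,ok]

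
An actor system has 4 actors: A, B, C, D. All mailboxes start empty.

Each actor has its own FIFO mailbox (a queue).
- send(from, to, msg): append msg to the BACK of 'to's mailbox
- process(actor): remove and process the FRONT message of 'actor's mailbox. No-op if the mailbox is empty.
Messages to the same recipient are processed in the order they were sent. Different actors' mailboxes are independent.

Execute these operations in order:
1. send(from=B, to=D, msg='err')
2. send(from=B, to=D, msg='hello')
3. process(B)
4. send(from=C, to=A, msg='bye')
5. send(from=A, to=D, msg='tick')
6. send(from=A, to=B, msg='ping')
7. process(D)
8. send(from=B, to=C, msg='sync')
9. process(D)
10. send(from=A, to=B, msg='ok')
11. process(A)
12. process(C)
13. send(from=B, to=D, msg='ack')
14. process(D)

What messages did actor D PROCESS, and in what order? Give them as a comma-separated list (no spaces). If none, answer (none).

Answer: err,hello,tick

Derivation:
After 1 (send(from=B, to=D, msg='err')): A:[] B:[] C:[] D:[err]
After 2 (send(from=B, to=D, msg='hello')): A:[] B:[] C:[] D:[err,hello]
After 3 (process(B)): A:[] B:[] C:[] D:[err,hello]
After 4 (send(from=C, to=A, msg='bye')): A:[bye] B:[] C:[] D:[err,hello]
After 5 (send(from=A, to=D, msg='tick')): A:[bye] B:[] C:[] D:[err,hello,tick]
After 6 (send(from=A, to=B, msg='ping')): A:[bye] B:[ping] C:[] D:[err,hello,tick]
After 7 (process(D)): A:[bye] B:[ping] C:[] D:[hello,tick]
After 8 (send(from=B, to=C, msg='sync')): A:[bye] B:[ping] C:[sync] D:[hello,tick]
After 9 (process(D)): A:[bye] B:[ping] C:[sync] D:[tick]
After 10 (send(from=A, to=B, msg='ok')): A:[bye] B:[ping,ok] C:[sync] D:[tick]
After 11 (process(A)): A:[] B:[ping,ok] C:[sync] D:[tick]
After 12 (process(C)): A:[] B:[ping,ok] C:[] D:[tick]
After 13 (send(from=B, to=D, msg='ack')): A:[] B:[ping,ok] C:[] D:[tick,ack]
After 14 (process(D)): A:[] B:[ping,ok] C:[] D:[ack]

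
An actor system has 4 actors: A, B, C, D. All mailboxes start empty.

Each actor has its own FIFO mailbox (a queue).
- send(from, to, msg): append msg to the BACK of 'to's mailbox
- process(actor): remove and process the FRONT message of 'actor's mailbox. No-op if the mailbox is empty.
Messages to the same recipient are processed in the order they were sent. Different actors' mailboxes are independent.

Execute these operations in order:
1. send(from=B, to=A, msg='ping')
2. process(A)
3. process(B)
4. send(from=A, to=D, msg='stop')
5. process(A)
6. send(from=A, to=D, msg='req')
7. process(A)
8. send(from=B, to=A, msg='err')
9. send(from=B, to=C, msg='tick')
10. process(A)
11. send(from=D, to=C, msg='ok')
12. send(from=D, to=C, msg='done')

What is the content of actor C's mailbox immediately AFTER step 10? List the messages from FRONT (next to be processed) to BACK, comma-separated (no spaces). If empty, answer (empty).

After 1 (send(from=B, to=A, msg='ping')): A:[ping] B:[] C:[] D:[]
After 2 (process(A)): A:[] B:[] C:[] D:[]
After 3 (process(B)): A:[] B:[] C:[] D:[]
After 4 (send(from=A, to=D, msg='stop')): A:[] B:[] C:[] D:[stop]
After 5 (process(A)): A:[] B:[] C:[] D:[stop]
After 6 (send(from=A, to=D, msg='req')): A:[] B:[] C:[] D:[stop,req]
After 7 (process(A)): A:[] B:[] C:[] D:[stop,req]
After 8 (send(from=B, to=A, msg='err')): A:[err] B:[] C:[] D:[stop,req]
After 9 (send(from=B, to=C, msg='tick')): A:[err] B:[] C:[tick] D:[stop,req]
After 10 (process(A)): A:[] B:[] C:[tick] D:[stop,req]

tick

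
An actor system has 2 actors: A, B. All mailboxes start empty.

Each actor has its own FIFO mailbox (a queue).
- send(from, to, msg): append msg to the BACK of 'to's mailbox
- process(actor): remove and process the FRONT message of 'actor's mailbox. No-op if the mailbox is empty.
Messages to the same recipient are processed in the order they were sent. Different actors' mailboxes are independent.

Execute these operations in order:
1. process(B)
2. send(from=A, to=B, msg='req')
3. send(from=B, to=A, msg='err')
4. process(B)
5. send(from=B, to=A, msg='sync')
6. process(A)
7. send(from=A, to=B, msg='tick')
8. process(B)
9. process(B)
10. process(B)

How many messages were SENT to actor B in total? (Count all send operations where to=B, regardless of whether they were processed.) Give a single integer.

After 1 (process(B)): A:[] B:[]
After 2 (send(from=A, to=B, msg='req')): A:[] B:[req]
After 3 (send(from=B, to=A, msg='err')): A:[err] B:[req]
After 4 (process(B)): A:[err] B:[]
After 5 (send(from=B, to=A, msg='sync')): A:[err,sync] B:[]
After 6 (process(A)): A:[sync] B:[]
After 7 (send(from=A, to=B, msg='tick')): A:[sync] B:[tick]
After 8 (process(B)): A:[sync] B:[]
After 9 (process(B)): A:[sync] B:[]
After 10 (process(B)): A:[sync] B:[]

Answer: 2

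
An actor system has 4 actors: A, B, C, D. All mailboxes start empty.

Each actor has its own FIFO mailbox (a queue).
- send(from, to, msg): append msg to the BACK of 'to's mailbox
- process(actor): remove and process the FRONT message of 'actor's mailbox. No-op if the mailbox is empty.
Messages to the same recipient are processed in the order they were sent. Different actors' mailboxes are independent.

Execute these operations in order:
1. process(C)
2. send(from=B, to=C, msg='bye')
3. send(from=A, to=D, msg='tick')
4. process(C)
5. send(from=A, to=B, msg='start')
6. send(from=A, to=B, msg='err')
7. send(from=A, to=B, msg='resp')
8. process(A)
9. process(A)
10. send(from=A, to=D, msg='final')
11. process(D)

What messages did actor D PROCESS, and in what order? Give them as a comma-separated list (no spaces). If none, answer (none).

Answer: tick

Derivation:
After 1 (process(C)): A:[] B:[] C:[] D:[]
After 2 (send(from=B, to=C, msg='bye')): A:[] B:[] C:[bye] D:[]
After 3 (send(from=A, to=D, msg='tick')): A:[] B:[] C:[bye] D:[tick]
After 4 (process(C)): A:[] B:[] C:[] D:[tick]
After 5 (send(from=A, to=B, msg='start')): A:[] B:[start] C:[] D:[tick]
After 6 (send(from=A, to=B, msg='err')): A:[] B:[start,err] C:[] D:[tick]
After 7 (send(from=A, to=B, msg='resp')): A:[] B:[start,err,resp] C:[] D:[tick]
After 8 (process(A)): A:[] B:[start,err,resp] C:[] D:[tick]
After 9 (process(A)): A:[] B:[start,err,resp] C:[] D:[tick]
After 10 (send(from=A, to=D, msg='final')): A:[] B:[start,err,resp] C:[] D:[tick,final]
After 11 (process(D)): A:[] B:[start,err,resp] C:[] D:[final]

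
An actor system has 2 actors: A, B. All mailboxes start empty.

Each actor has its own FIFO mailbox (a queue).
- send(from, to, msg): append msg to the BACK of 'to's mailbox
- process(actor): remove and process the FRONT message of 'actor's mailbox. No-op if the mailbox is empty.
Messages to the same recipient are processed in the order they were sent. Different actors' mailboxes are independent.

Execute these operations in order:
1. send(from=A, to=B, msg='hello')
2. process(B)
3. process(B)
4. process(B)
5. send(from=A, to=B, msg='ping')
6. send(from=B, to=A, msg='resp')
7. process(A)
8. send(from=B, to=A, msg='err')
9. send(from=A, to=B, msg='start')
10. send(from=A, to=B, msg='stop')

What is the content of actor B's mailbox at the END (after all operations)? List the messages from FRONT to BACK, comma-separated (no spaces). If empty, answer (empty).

Answer: ping,start,stop

Derivation:
After 1 (send(from=A, to=B, msg='hello')): A:[] B:[hello]
After 2 (process(B)): A:[] B:[]
After 3 (process(B)): A:[] B:[]
After 4 (process(B)): A:[] B:[]
After 5 (send(from=A, to=B, msg='ping')): A:[] B:[ping]
After 6 (send(from=B, to=A, msg='resp')): A:[resp] B:[ping]
After 7 (process(A)): A:[] B:[ping]
After 8 (send(from=B, to=A, msg='err')): A:[err] B:[ping]
After 9 (send(from=A, to=B, msg='start')): A:[err] B:[ping,start]
After 10 (send(from=A, to=B, msg='stop')): A:[err] B:[ping,start,stop]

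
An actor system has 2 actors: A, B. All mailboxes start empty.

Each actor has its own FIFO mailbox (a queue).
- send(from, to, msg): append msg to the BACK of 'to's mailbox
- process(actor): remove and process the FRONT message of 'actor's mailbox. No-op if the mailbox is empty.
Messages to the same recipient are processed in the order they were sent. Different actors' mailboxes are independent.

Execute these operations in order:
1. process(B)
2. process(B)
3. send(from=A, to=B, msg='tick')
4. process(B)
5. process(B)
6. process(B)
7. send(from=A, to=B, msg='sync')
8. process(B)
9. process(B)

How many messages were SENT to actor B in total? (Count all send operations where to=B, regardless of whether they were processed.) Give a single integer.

After 1 (process(B)): A:[] B:[]
After 2 (process(B)): A:[] B:[]
After 3 (send(from=A, to=B, msg='tick')): A:[] B:[tick]
After 4 (process(B)): A:[] B:[]
After 5 (process(B)): A:[] B:[]
After 6 (process(B)): A:[] B:[]
After 7 (send(from=A, to=B, msg='sync')): A:[] B:[sync]
After 8 (process(B)): A:[] B:[]
After 9 (process(B)): A:[] B:[]

Answer: 2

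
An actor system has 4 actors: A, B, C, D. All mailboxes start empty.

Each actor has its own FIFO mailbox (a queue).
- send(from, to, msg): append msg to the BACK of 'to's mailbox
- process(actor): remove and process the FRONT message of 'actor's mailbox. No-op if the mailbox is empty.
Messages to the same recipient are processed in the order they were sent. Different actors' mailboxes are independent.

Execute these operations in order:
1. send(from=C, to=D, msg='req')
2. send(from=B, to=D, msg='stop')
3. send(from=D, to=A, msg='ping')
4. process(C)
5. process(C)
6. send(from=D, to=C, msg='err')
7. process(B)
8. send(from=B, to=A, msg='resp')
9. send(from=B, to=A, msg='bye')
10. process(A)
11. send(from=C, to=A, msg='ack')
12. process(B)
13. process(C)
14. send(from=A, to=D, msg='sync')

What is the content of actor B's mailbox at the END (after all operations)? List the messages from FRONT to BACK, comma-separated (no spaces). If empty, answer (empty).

After 1 (send(from=C, to=D, msg='req')): A:[] B:[] C:[] D:[req]
After 2 (send(from=B, to=D, msg='stop')): A:[] B:[] C:[] D:[req,stop]
After 3 (send(from=D, to=A, msg='ping')): A:[ping] B:[] C:[] D:[req,stop]
After 4 (process(C)): A:[ping] B:[] C:[] D:[req,stop]
After 5 (process(C)): A:[ping] B:[] C:[] D:[req,stop]
After 6 (send(from=D, to=C, msg='err')): A:[ping] B:[] C:[err] D:[req,stop]
After 7 (process(B)): A:[ping] B:[] C:[err] D:[req,stop]
After 8 (send(from=B, to=A, msg='resp')): A:[ping,resp] B:[] C:[err] D:[req,stop]
After 9 (send(from=B, to=A, msg='bye')): A:[ping,resp,bye] B:[] C:[err] D:[req,stop]
After 10 (process(A)): A:[resp,bye] B:[] C:[err] D:[req,stop]
After 11 (send(from=C, to=A, msg='ack')): A:[resp,bye,ack] B:[] C:[err] D:[req,stop]
After 12 (process(B)): A:[resp,bye,ack] B:[] C:[err] D:[req,stop]
After 13 (process(C)): A:[resp,bye,ack] B:[] C:[] D:[req,stop]
After 14 (send(from=A, to=D, msg='sync')): A:[resp,bye,ack] B:[] C:[] D:[req,stop,sync]

Answer: (empty)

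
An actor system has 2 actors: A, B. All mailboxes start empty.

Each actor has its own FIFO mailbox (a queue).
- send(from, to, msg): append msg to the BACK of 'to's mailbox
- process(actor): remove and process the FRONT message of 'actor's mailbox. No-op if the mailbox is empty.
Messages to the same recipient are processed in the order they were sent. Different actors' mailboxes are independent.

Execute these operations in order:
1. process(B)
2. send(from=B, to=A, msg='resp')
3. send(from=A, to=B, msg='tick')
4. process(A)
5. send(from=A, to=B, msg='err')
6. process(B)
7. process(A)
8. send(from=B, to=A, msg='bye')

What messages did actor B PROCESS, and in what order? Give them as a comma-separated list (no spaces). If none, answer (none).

Answer: tick

Derivation:
After 1 (process(B)): A:[] B:[]
After 2 (send(from=B, to=A, msg='resp')): A:[resp] B:[]
After 3 (send(from=A, to=B, msg='tick')): A:[resp] B:[tick]
After 4 (process(A)): A:[] B:[tick]
After 5 (send(from=A, to=B, msg='err')): A:[] B:[tick,err]
After 6 (process(B)): A:[] B:[err]
After 7 (process(A)): A:[] B:[err]
After 8 (send(from=B, to=A, msg='bye')): A:[bye] B:[err]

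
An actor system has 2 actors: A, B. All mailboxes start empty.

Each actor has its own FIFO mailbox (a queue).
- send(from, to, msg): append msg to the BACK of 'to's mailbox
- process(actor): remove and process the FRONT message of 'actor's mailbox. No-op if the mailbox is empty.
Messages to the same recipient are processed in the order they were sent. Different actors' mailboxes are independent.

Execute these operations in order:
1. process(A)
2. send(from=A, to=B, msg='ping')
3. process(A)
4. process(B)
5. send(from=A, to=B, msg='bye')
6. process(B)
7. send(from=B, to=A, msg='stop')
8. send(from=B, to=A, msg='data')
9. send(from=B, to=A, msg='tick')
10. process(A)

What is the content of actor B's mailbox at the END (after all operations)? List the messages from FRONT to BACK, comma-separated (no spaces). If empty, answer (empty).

Answer: (empty)

Derivation:
After 1 (process(A)): A:[] B:[]
After 2 (send(from=A, to=B, msg='ping')): A:[] B:[ping]
After 3 (process(A)): A:[] B:[ping]
After 4 (process(B)): A:[] B:[]
After 5 (send(from=A, to=B, msg='bye')): A:[] B:[bye]
After 6 (process(B)): A:[] B:[]
After 7 (send(from=B, to=A, msg='stop')): A:[stop] B:[]
After 8 (send(from=B, to=A, msg='data')): A:[stop,data] B:[]
After 9 (send(from=B, to=A, msg='tick')): A:[stop,data,tick] B:[]
After 10 (process(A)): A:[data,tick] B:[]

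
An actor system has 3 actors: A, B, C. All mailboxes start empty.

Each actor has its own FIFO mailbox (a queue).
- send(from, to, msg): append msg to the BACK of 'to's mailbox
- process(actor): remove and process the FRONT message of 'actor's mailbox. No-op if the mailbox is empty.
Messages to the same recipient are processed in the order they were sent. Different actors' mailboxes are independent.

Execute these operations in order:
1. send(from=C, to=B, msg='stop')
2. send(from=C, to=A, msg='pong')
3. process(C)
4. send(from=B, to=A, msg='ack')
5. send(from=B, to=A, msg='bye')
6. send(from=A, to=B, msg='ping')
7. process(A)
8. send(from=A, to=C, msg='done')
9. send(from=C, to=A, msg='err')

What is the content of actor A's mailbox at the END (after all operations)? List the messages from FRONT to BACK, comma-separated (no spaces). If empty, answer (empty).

Answer: ack,bye,err

Derivation:
After 1 (send(from=C, to=B, msg='stop')): A:[] B:[stop] C:[]
After 2 (send(from=C, to=A, msg='pong')): A:[pong] B:[stop] C:[]
After 3 (process(C)): A:[pong] B:[stop] C:[]
After 4 (send(from=B, to=A, msg='ack')): A:[pong,ack] B:[stop] C:[]
After 5 (send(from=B, to=A, msg='bye')): A:[pong,ack,bye] B:[stop] C:[]
After 6 (send(from=A, to=B, msg='ping')): A:[pong,ack,bye] B:[stop,ping] C:[]
After 7 (process(A)): A:[ack,bye] B:[stop,ping] C:[]
After 8 (send(from=A, to=C, msg='done')): A:[ack,bye] B:[stop,ping] C:[done]
After 9 (send(from=C, to=A, msg='err')): A:[ack,bye,err] B:[stop,ping] C:[done]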